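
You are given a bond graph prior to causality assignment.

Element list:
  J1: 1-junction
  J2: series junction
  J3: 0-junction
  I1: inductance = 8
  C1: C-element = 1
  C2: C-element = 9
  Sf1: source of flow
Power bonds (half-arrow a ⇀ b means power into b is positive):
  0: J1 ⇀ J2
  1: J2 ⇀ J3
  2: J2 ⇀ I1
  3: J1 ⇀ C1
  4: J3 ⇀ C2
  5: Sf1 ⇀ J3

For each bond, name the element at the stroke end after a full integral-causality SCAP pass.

#0 →J2
#1 →J2
#2 →I1
#3 →J1
#4 →J3
#5 →Sf1

b5 stroke→Sf1  (Sf1: flow source, stroke at near end)
b2 stroke→I1  (I1 integral (f out))
b0 stroke→J2  (1-jn J2 has f-setter on 2)
b1 stroke→J2  (J2 flow already set via bond 2)
b4 stroke→J3  (closing 0-jn rule on J3)
b3 stroke→J1  (J1: bond 0 brought flow, rest push out)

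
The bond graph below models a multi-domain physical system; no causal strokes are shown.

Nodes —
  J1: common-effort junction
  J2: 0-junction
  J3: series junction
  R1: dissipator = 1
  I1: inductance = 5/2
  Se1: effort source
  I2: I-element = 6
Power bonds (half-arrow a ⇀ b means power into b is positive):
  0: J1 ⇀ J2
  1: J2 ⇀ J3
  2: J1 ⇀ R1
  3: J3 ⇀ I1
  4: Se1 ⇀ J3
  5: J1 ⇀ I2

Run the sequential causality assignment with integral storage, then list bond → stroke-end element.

bond 4 |J3  (Se1: effort source, stroke at far end)
bond 3 |I1  (I1 outputs flow p/I1)
bond 1 |J3  (common-f at J3 fixed by 3)
bond 0 |J2  (closing 0-jn rule on J2)
bond 5 |I2  (I2 integral (f out))
bond 2 |J1  (J1: last free bond brings effort in)

bond 0 →J2
bond 1 →J3
bond 2 →J1
bond 3 →I1
bond 4 →J3
bond 5 →I2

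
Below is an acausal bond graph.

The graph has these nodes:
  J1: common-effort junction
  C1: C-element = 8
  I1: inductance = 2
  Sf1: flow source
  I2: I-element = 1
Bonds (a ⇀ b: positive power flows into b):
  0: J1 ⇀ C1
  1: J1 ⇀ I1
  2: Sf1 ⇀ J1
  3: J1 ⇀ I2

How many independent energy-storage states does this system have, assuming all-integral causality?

#2 stroke→Sf1  (Sf1 (Sf) sets flow on bond)
#0 stroke→J1  (C1 outputs effort q/C1)
#1 stroke→I1  (common-e at J1 fixed by 0)
#3 stroke→I2  (common-e at J1 fixed by 0)

3  (C1, I1, I2 all integral)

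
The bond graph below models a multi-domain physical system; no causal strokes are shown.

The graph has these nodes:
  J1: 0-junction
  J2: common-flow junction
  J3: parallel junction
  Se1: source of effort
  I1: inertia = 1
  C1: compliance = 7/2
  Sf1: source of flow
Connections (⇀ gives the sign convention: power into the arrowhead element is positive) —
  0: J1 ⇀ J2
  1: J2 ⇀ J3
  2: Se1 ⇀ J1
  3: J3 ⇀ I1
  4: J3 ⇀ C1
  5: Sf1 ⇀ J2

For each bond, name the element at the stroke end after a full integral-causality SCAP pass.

#0 |J2
#1 |J2
#2 |J1
#3 |I1
#4 |J3
#5 |Sf1

#2 →J1  (Se1 fixes effort; stroke away)
#5 →Sf1  (Sf1: flow source, stroke at near end)
#0 →J2  (0-jn J1 has e-setter on 2)
#1 →J2  (common-f at J2 fixed by 5)
#3 →I1  (I1: I, integral causality)
#4 →J3  (J3: last free bond brings effort in)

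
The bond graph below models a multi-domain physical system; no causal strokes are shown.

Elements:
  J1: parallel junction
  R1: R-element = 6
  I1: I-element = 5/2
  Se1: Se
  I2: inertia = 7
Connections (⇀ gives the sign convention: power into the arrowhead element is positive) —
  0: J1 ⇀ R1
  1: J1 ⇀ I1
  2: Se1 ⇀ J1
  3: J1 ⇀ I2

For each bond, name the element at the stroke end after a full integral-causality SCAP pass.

b2 stroke→J1  (Se1 fixes effort; stroke away)
b0 stroke→R1  (J1 effort already set via bond 2)
b1 stroke→I1  (J1 effort already set via bond 2)
b3 stroke→I2  (J1 effort already set via bond 2)

β0 stroke→R1
β1 stroke→I1
β2 stroke→J1
β3 stroke→I2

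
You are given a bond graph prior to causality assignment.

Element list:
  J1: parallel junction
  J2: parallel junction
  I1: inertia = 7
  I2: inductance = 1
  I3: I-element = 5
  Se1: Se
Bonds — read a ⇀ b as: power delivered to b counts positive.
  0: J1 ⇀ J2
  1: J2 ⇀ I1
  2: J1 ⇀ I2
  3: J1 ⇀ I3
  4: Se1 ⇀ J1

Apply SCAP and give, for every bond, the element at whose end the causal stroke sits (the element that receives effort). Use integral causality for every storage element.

b0 stroke at J2
b1 stroke at I1
b2 stroke at I2
b3 stroke at I3
b4 stroke at J1

#4 stroke→J1  (Se1 fixes effort; stroke away)
#0 stroke→J2  (J1: bond 4 brought effort, rest push out)
#2 stroke→I2  (J1: bond 4 brought effort, rest push out)
#3 stroke→I3  (common-e at J1 fixed by 4)
#1 stroke→I1  (common-e at J2 fixed by 0)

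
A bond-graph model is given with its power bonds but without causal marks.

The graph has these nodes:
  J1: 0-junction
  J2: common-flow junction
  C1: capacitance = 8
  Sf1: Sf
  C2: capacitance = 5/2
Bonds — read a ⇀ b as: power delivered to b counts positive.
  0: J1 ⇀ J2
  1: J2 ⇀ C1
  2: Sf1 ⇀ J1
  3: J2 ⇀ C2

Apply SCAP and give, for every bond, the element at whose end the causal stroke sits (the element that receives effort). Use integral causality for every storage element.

bond 0 →J1
bond 1 →J2
bond 2 →Sf1
bond 3 →J2

bond 2 |Sf1  (Sf1 fixes flow; stroke at Sf1)
bond 0 |J1  (only one effort-in slot at J1)
bond 1 |J2  (common-f at J2 fixed by 0)
bond 3 |J2  (1-jn J2 has f-setter on 0)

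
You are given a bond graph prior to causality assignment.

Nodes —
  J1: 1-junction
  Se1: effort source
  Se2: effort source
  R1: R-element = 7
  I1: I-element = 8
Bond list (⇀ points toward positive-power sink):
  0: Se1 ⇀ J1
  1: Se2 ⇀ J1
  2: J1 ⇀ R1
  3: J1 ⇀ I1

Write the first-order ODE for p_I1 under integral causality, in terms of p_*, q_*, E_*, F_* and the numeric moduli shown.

dp_I1/dt = E_Se1 + E_Se2 - 7*p_I1/8

b0 stroke at J1  (Se1 (Se) sets effort on bond)
b1 stroke at J1  (Se2 fixes effort; stroke away)
b3 stroke at I1  (prefer integral on I1)
b2 stroke at J1  (common-f at J1 fixed by 3)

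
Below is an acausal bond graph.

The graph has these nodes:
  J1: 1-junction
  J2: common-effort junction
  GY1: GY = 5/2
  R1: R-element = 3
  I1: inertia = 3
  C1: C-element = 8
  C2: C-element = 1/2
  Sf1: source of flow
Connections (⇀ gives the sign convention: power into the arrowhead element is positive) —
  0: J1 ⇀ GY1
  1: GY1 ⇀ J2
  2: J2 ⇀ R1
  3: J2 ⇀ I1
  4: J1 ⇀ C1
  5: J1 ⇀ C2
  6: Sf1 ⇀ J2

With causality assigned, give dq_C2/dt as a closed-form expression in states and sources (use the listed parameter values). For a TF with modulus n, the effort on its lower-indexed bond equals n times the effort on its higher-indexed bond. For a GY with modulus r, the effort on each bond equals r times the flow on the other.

b6 stroke→Sf1  (Sf1: flow source, stroke at near end)
b3 stroke→I1  (I1 integral (f out))
b4 stroke→J1  (prefer integral on C1)
b5 stroke→J1  (prefer integral on C2)
b0 stroke→GY1  (J1 needs exactly one f-in)
b1 stroke→GY1  (through GY1, causality inverts; strokes same side of GY1)
b2 stroke→J2  (only one effort-in slot at J2)

dq_C2/dt = 6*F_Sf1/5 - 2*p_I1/5 - 3*q_C1/50 - 24*q_C2/25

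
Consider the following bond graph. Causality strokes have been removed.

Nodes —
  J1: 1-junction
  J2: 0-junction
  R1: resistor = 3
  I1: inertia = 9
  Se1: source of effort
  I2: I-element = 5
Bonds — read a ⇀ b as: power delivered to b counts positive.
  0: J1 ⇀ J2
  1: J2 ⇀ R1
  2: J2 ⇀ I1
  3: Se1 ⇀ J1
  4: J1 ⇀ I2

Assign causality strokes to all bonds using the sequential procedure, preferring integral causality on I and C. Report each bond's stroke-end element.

bond 3 →J1  (Se1 fixes effort; stroke away)
bond 2 →I1  (I1: I, integral causality)
bond 4 →I2  (I2: I, integral causality)
bond 0 →J1  (common-f at J1 fixed by 4)
bond 1 →J2  (J2: last free bond brings effort in)

β0 |J1
β1 |J2
β2 |I1
β3 |J1
β4 |I2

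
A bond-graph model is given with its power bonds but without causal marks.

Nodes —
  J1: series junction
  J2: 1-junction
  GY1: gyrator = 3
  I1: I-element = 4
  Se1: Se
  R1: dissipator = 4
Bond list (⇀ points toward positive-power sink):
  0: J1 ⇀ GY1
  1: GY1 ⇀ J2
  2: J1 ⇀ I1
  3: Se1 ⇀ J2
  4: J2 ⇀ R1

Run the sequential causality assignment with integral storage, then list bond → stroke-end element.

bond 3 stroke at J2  (Se1 (Se) sets effort on bond)
bond 2 stroke at I1  (I1 outputs flow p/I1)
bond 0 stroke at J1  (common-f at J1 fixed by 2)
bond 1 stroke at J2  (GY1 both-in/both-out from 0)
bond 4 stroke at R1  (J2 needs exactly one f-in)

bond 0 |J1
bond 1 |J2
bond 2 |I1
bond 3 |J2
bond 4 |R1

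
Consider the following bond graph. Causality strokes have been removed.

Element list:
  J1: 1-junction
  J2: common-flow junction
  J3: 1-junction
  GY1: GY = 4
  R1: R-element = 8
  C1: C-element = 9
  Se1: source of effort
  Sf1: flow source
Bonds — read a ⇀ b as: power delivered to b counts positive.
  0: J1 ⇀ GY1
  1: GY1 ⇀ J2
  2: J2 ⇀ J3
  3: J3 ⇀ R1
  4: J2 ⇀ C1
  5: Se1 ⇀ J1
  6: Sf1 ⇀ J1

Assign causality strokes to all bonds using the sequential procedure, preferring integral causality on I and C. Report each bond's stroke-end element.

β5 |J1  (Se1: effort source, stroke at far end)
β6 |Sf1  (source Sf1 imposes f)
β0 |J1  (1-jn J1 has f-setter on 6)
β1 |J2  (GY GY1: same side as bond 0)
β4 |J2  (prefer integral on C1)
β2 |J3  (only one flow-in slot at J2)
β3 |R1  (J3: last free bond brings flow in)

bond 0 stroke→J1
bond 1 stroke→J2
bond 2 stroke→J3
bond 3 stroke→R1
bond 4 stroke→J2
bond 5 stroke→J1
bond 6 stroke→Sf1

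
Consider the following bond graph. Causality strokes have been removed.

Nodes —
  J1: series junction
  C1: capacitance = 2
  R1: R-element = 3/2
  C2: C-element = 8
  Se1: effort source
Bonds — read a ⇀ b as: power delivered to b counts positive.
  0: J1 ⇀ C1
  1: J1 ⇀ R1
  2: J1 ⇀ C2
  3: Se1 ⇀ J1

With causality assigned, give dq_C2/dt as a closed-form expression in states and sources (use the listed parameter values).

dq_C2/dt = 2*E_Se1/3 - q_C1/3 - q_C2/12

β3 |J1  (Se1: effort source, stroke at far end)
β0 |J1  (C1: C, integral causality)
β2 |J1  (C2 integral (e out))
β1 |R1  (J1 needs exactly one f-in)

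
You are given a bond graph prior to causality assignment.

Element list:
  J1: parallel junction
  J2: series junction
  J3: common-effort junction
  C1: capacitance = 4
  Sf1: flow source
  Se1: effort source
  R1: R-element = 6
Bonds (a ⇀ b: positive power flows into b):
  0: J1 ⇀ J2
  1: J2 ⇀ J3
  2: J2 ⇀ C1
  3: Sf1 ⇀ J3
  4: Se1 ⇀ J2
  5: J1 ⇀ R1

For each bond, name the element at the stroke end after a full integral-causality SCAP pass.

b3 stroke at Sf1  (Sf1 fixes flow; stroke at Sf1)
b4 stroke at J2  (Se1 (Se) sets effort on bond)
b1 stroke at J3  (J3 needs exactly one e-in)
b0 stroke at J2  (1-jn J2 has f-setter on 1)
b2 stroke at J2  (J2 flow already set via bond 1)
b5 stroke at J1  (closing 0-jn rule on J1)

b0 stroke at J2
b1 stroke at J3
b2 stroke at J2
b3 stroke at Sf1
b4 stroke at J2
b5 stroke at J1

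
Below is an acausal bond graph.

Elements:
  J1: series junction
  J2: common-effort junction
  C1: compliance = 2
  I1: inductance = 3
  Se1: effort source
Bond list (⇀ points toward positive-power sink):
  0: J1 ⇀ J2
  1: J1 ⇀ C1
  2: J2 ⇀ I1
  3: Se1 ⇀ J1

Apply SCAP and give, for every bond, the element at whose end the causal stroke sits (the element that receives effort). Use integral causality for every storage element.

b0 |J2
b1 |J1
b2 |I1
b3 |J1

bond 3 stroke→J1  (Se1 (Se) sets effort on bond)
bond 1 stroke→J1  (C1: C, integral causality)
bond 0 stroke→J2  (closing 1-jn rule on J1)
bond 2 stroke→I1  (common-e at J2 fixed by 0)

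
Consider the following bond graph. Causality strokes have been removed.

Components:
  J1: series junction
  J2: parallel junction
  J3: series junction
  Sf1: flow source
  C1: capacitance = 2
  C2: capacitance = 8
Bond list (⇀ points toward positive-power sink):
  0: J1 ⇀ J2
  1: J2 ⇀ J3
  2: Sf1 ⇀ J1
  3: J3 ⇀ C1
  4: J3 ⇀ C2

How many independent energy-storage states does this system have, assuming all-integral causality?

2  (C1, C2 all integral)

β2 →Sf1  (Sf1 (Sf) sets flow on bond)
β0 →J1  (common-f at J1 fixed by 2)
β1 →J2  (only one effort-in slot at J2)
β3 →J3  (J3: bond 1 brought flow, rest push out)
β4 →J3  (J3 flow already set via bond 1)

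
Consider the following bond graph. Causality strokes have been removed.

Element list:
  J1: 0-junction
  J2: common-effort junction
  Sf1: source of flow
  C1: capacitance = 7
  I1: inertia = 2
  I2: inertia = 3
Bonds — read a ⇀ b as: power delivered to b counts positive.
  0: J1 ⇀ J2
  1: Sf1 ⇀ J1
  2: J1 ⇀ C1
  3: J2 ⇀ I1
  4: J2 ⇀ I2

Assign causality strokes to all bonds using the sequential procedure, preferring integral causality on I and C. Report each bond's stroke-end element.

#0 stroke at J2
#1 stroke at Sf1
#2 stroke at J1
#3 stroke at I1
#4 stroke at I2

β1 stroke→Sf1  (Sf1: flow source, stroke at near end)
β2 stroke→J1  (C1: C, integral causality)
β0 stroke→J2  (common-e at J1 fixed by 2)
β3 stroke→I1  (J2 effort already set via bond 0)
β4 stroke→I2  (0-jn J2 has e-setter on 0)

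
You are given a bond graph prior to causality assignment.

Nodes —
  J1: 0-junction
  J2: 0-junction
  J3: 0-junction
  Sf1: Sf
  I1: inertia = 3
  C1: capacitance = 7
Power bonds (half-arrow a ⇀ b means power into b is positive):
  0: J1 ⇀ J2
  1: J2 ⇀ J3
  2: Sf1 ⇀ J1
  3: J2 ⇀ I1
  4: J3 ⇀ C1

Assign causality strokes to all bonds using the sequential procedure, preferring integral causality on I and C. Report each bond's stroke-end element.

#0 stroke→J1
#1 stroke→J2
#2 stroke→Sf1
#3 stroke→I1
#4 stroke→J3

β2 |Sf1  (source Sf1 imposes f)
β0 |J1  (only one effort-in slot at J1)
β3 |I1  (I1: I, integral causality)
β1 |J2  (J2 needs exactly one e-in)
β4 |J3  (closing 0-jn rule on J3)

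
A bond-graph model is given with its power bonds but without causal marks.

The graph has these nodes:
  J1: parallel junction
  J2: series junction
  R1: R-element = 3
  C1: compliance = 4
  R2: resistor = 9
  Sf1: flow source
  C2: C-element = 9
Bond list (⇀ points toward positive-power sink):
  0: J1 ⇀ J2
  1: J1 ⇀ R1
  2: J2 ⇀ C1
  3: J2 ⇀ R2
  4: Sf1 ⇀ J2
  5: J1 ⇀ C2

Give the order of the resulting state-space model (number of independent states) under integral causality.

b4 |Sf1  (Sf1 fixes flow; stroke at Sf1)
b0 |J2  (J2 flow already set via bond 4)
b2 |J2  (common-f at J2 fixed by 4)
b3 |J2  (J2 flow already set via bond 4)
b5 |J1  (prefer integral on C2)
b1 |R1  (J1 effort already set via bond 5)

2  (C1, C2 all integral)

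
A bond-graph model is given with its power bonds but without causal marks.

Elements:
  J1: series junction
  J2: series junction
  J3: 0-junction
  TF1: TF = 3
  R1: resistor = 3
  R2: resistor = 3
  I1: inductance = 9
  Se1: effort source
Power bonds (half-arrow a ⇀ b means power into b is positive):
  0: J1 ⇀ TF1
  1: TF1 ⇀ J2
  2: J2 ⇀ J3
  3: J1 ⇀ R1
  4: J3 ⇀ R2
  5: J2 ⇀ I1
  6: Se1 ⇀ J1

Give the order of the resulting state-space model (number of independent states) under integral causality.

1  (I1 all integral)

bond 6 stroke→J1  (Se1 (Se) sets effort on bond)
bond 5 stroke→I1  (I1 outputs flow p/I1)
bond 1 stroke→J2  (1-jn J2 has f-setter on 5)
bond 2 stroke→J2  (J2 flow already set via bond 5)
bond 4 stroke→J3  (J3 needs exactly one e-in)
bond 0 stroke→TF1  (TF1: transformer flips bond 1)
bond 3 stroke→J1  (1-jn J1 has f-setter on 0)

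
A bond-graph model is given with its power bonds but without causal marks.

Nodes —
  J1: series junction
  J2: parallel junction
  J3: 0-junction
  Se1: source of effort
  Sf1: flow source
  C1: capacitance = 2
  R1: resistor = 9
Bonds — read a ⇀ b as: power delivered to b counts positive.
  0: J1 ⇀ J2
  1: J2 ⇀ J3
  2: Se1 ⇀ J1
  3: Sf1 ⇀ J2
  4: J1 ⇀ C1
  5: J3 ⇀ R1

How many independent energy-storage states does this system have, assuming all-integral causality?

β2 stroke at J1  (Se1 (Se) sets effort on bond)
β3 stroke at Sf1  (source Sf1 imposes f)
β4 stroke at J1  (prefer integral on C1)
β0 stroke at J2  (J1: last free bond brings flow in)
β1 stroke at J3  (0-jn J2 has e-setter on 0)
β5 stroke at R1  (common-e at J3 fixed by 1)

1  (C1 all integral)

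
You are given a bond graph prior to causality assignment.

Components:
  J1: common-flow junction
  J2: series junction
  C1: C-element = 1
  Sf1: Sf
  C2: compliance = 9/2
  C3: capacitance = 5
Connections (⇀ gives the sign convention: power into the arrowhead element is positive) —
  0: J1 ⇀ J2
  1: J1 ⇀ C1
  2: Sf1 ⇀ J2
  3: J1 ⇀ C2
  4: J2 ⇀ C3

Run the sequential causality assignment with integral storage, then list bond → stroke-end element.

b0 stroke→J2
b1 stroke→J1
b2 stroke→Sf1
b3 stroke→J1
b4 stroke→J2

bond 2 |Sf1  (Sf1 (Sf) sets flow on bond)
bond 0 |J2  (J2: bond 2 brought flow, rest push out)
bond 4 |J2  (J2 flow already set via bond 2)
bond 1 |J1  (J1: bond 0 brought flow, rest push out)
bond 3 |J1  (J1 flow already set via bond 0)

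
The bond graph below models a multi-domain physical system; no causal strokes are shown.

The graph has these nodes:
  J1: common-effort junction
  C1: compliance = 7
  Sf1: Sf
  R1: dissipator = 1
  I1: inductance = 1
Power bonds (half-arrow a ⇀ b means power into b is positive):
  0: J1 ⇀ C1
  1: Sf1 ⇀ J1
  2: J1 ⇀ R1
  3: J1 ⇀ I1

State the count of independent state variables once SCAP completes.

2  (C1, I1 all integral)

#1 →Sf1  (Sf1 (Sf) sets flow on bond)
#0 →J1  (C1 outputs effort q/C1)
#2 →R1  (0-jn J1 has e-setter on 0)
#3 →I1  (J1: bond 0 brought effort, rest push out)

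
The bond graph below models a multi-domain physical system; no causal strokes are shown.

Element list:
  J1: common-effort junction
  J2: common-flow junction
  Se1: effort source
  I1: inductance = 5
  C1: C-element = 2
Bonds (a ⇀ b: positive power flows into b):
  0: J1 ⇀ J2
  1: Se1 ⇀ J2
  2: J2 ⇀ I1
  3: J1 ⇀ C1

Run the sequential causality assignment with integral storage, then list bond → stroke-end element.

bond 0 stroke→J2
bond 1 stroke→J2
bond 2 stroke→I1
bond 3 stroke→J1

β1 stroke→J2  (Se1 fixes effort; stroke away)
β2 stroke→I1  (I1: I, integral causality)
β0 stroke→J2  (1-jn J2 has f-setter on 2)
β3 stroke→J1  (J1 needs exactly one e-in)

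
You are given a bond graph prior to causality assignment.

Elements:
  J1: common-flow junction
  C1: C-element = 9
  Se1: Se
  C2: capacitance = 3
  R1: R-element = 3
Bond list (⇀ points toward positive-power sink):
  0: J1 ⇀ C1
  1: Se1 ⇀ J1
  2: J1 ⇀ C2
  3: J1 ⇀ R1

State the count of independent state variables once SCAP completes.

bond 1 stroke at J1  (Se1: effort source, stroke at far end)
bond 0 stroke at J1  (prefer integral on C1)
bond 2 stroke at J1  (C2 integral (e out))
bond 3 stroke at R1  (J1 needs exactly one f-in)

2  (C1, C2 all integral)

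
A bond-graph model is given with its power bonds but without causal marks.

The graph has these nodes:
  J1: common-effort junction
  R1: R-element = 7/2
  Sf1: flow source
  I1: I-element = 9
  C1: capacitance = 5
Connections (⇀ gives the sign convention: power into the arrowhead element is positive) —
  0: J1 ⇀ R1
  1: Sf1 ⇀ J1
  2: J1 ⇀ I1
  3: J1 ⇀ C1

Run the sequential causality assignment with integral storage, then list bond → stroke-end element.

bond 0 stroke→R1
bond 1 stroke→Sf1
bond 2 stroke→I1
bond 3 stroke→J1

b1 |Sf1  (Sf1: flow source, stroke at near end)
b2 |I1  (I1: I, integral causality)
b3 |J1  (C1: C, integral causality)
b0 |R1  (0-jn J1 has e-setter on 3)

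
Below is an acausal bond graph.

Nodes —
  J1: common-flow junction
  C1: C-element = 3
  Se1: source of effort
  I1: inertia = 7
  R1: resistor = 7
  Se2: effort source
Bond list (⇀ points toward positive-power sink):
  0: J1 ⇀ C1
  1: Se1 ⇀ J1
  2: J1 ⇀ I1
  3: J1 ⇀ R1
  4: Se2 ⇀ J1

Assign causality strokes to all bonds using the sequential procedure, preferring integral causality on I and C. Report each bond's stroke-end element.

β0 stroke at J1
β1 stroke at J1
β2 stroke at I1
β3 stroke at J1
β4 stroke at J1

#1 →J1  (source Se1 imposes e)
#4 →J1  (Se2: effort source, stroke at far end)
#0 →J1  (C1: C, integral causality)
#2 →I1  (I1 integral (f out))
#3 →J1  (common-f at J1 fixed by 2)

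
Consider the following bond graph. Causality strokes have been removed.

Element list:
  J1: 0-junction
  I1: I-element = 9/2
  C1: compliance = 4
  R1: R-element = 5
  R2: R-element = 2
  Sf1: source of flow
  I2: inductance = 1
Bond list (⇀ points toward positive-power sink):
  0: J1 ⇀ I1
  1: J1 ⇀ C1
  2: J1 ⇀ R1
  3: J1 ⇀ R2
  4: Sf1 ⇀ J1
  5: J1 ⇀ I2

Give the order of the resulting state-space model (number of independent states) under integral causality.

b4 →Sf1  (source Sf1 imposes f)
b0 →I1  (I1 outputs flow p/I1)
b1 →J1  (C1: C, integral causality)
b2 →R1  (J1: bond 1 brought effort, rest push out)
b3 →R2  (0-jn J1 has e-setter on 1)
b5 →I2  (0-jn J1 has e-setter on 1)

3  (C1, I1, I2 all integral)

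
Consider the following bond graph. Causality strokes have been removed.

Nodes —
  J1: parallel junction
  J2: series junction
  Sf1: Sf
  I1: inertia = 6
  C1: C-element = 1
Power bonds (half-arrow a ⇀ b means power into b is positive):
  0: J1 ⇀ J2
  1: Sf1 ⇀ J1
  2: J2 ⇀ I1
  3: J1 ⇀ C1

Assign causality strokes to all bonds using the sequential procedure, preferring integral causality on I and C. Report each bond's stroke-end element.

#1 stroke at Sf1  (Sf1 fixes flow; stroke at Sf1)
#2 stroke at I1  (I1 integral (f out))
#0 stroke at J2  (J2 flow already set via bond 2)
#3 stroke at J1  (J1 needs exactly one e-in)

β0 stroke→J2
β1 stroke→Sf1
β2 stroke→I1
β3 stroke→J1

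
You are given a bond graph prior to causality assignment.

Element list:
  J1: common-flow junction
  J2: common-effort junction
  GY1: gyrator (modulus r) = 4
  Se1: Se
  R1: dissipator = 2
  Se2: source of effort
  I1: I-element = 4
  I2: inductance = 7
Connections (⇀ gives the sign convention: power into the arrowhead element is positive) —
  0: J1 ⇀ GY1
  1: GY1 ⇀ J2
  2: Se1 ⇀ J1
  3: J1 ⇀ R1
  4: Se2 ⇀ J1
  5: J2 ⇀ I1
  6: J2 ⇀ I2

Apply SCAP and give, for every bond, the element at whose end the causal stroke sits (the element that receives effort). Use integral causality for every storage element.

#2 stroke at J1  (source Se1 imposes e)
#4 stroke at J1  (Se2 fixes effort; stroke away)
#5 stroke at I1  (I1: I, integral causality)
#6 stroke at I2  (prefer integral on I2)
#1 stroke at J2  (closing 0-jn rule on J2)
#0 stroke at J1  (through GY1, causality inverts; strokes same side of GY1)
#3 stroke at R1  (J1: last free bond brings flow in)

b0 →J1
b1 →J2
b2 →J1
b3 →R1
b4 →J1
b5 →I1
b6 →I2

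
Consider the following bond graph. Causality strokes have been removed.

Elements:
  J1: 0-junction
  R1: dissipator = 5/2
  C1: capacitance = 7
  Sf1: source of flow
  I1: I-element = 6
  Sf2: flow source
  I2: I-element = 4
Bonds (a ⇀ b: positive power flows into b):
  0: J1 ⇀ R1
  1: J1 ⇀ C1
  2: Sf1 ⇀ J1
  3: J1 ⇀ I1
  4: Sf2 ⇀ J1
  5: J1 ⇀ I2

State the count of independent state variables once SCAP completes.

bond 2 stroke→Sf1  (Sf1 fixes flow; stroke at Sf1)
bond 4 stroke→Sf2  (source Sf2 imposes f)
bond 1 stroke→J1  (C1 outputs effort q/C1)
bond 0 stroke→R1  (J1: bond 1 brought effort, rest push out)
bond 3 stroke→I1  (0-jn J1 has e-setter on 1)
bond 5 stroke→I2  (0-jn J1 has e-setter on 1)

3  (C1, I1, I2 all integral)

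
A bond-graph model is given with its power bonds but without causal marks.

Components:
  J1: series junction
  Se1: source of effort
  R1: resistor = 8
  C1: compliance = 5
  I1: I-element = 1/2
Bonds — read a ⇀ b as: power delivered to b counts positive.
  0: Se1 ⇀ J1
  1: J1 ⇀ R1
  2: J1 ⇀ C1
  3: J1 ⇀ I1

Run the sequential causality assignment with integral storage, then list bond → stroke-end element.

#0 |J1
#1 |J1
#2 |J1
#3 |I1

#0 |J1  (Se1: effort source, stroke at far end)
#2 |J1  (C1 integral (e out))
#3 |I1  (I1: I, integral causality)
#1 |J1  (J1 flow already set via bond 3)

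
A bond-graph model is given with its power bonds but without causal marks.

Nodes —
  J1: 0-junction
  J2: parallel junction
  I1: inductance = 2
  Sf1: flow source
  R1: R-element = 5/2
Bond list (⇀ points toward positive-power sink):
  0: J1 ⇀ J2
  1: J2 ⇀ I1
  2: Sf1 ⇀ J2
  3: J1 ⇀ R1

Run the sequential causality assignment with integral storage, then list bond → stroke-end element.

β0 stroke→J2
β1 stroke→I1
β2 stroke→Sf1
β3 stroke→J1

#2 →Sf1  (Sf1: flow source, stroke at near end)
#1 →I1  (prefer integral on I1)
#0 →J2  (J2 needs exactly one e-in)
#3 →J1  (only one effort-in slot at J1)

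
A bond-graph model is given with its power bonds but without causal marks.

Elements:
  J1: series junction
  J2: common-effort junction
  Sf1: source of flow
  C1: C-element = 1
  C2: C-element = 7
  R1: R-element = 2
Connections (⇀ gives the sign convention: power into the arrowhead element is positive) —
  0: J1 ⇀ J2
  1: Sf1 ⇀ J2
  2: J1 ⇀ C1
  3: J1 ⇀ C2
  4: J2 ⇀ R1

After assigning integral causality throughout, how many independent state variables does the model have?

2  (C1, C2 all integral)

bond 1 stroke at Sf1  (Sf1: flow source, stroke at near end)
bond 2 stroke at J1  (C1: C, integral causality)
bond 3 stroke at J1  (prefer integral on C2)
bond 0 stroke at J2  (only one flow-in slot at J1)
bond 4 stroke at R1  (common-e at J2 fixed by 0)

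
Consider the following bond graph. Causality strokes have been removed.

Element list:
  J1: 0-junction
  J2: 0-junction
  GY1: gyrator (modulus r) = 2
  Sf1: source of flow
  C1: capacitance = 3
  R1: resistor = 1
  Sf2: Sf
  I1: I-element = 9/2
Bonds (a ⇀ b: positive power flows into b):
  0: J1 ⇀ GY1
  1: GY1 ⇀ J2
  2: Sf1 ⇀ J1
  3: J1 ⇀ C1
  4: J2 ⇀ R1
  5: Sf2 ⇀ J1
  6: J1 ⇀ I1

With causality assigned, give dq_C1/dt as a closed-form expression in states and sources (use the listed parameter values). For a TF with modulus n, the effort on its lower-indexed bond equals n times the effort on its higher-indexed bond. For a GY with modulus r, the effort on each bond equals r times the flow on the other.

b2 |Sf1  (Sf1: flow source, stroke at near end)
b5 |Sf2  (Sf2 fixes flow; stroke at Sf2)
b3 |J1  (prefer integral on C1)
b0 |GY1  (common-e at J1 fixed by 3)
b6 |I1  (0-jn J1 has e-setter on 3)
b1 |GY1  (GY GY1: same side as bond 0)
b4 |J2  (J2: last free bond brings effort in)

dq_C1/dt = F_Sf1 + F_Sf2 - 2*p_I1/9 - q_C1/12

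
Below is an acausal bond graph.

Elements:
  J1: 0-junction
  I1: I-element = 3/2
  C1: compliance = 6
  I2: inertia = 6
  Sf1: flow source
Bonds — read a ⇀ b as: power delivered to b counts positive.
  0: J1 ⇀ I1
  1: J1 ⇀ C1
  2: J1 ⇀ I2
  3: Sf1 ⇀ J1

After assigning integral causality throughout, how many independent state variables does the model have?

3  (C1, I1, I2 all integral)

#3 stroke→Sf1  (Sf1 (Sf) sets flow on bond)
#0 stroke→I1  (prefer integral on I1)
#1 stroke→J1  (C1 outputs effort q/C1)
#2 stroke→I2  (J1: bond 1 brought effort, rest push out)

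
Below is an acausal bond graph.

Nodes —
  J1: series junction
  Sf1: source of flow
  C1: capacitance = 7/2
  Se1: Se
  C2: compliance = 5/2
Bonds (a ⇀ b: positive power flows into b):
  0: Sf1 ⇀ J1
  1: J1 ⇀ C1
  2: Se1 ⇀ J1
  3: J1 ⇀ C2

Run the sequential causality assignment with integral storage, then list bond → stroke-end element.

b0 stroke at Sf1
b1 stroke at J1
b2 stroke at J1
b3 stroke at J1

β0 |Sf1  (source Sf1 imposes f)
β2 |J1  (Se1: effort source, stroke at far end)
β1 |J1  (J1 flow already set via bond 0)
β3 |J1  (1-jn J1 has f-setter on 0)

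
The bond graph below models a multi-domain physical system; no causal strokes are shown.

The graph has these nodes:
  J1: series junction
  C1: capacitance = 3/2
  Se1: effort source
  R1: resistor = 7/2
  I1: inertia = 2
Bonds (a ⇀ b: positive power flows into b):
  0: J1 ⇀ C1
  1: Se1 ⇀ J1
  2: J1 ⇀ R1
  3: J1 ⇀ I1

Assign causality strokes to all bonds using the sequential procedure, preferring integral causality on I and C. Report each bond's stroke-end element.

#1 stroke→J1  (Se1 fixes effort; stroke away)
#0 stroke→J1  (C1 outputs effort q/C1)
#3 stroke→I1  (prefer integral on I1)
#2 stroke→J1  (common-f at J1 fixed by 3)

#0 →J1
#1 →J1
#2 →J1
#3 →I1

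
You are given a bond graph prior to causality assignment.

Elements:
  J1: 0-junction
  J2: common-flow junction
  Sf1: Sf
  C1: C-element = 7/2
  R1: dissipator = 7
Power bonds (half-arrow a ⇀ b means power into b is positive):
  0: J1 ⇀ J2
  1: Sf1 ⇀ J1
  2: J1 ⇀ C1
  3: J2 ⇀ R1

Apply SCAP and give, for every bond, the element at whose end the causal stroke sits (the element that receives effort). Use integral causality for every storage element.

bond 0 stroke→J2
bond 1 stroke→Sf1
bond 2 stroke→J1
bond 3 stroke→R1

#1 |Sf1  (Sf1 (Sf) sets flow on bond)
#2 |J1  (C1 outputs effort q/C1)
#0 |J2  (0-jn J1 has e-setter on 2)
#3 |R1  (J2: last free bond brings flow in)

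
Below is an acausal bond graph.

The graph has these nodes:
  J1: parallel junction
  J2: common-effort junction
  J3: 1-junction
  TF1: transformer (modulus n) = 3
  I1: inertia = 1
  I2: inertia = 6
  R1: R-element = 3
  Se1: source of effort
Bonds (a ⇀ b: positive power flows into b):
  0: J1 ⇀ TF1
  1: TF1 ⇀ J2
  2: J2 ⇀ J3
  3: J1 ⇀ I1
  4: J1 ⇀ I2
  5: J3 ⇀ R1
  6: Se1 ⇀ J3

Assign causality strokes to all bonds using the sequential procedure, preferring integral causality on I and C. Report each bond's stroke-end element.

β6 stroke at J3  (source Se1 imposes e)
β3 stroke at I1  (I1 integral (f out))
β4 stroke at I2  (I2: I, integral causality)
β0 stroke at J1  (J1 needs exactly one e-in)
β1 stroke at TF1  (TF1: transformer flips bond 0)
β2 stroke at J2  (J2 needs exactly one e-in)
β5 stroke at J3  (common-f at J3 fixed by 2)

β0 stroke→J1
β1 stroke→TF1
β2 stroke→J2
β3 stroke→I1
β4 stroke→I2
β5 stroke→J3
β6 stroke→J3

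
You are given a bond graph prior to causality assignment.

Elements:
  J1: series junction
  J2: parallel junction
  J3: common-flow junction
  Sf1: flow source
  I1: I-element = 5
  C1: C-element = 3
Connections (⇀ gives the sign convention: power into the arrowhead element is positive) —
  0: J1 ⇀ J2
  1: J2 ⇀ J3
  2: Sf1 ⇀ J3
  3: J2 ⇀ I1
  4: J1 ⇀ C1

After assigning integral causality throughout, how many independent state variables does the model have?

bond 2 →Sf1  (Sf1 fixes flow; stroke at Sf1)
bond 1 →J3  (J3 flow already set via bond 2)
bond 3 →I1  (I1 outputs flow p/I1)
bond 0 →J2  (closing 0-jn rule on J2)
bond 4 →J1  (J1: bond 0 brought flow, rest push out)

2  (C1, I1 all integral)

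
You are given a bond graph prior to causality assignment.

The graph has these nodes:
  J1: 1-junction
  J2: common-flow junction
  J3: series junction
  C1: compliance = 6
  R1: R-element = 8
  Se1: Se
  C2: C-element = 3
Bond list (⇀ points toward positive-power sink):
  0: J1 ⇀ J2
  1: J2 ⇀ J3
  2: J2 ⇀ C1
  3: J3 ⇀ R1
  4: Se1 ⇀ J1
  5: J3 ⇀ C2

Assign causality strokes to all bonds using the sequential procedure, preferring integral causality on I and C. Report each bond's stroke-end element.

β0 stroke at J2
β1 stroke at J3
β2 stroke at J2
β3 stroke at R1
β4 stroke at J1
β5 stroke at J3

b4 →J1  (Se1: effort source, stroke at far end)
b0 →J2  (J1: last free bond brings flow in)
b2 →J2  (C1 integral (e out))
b1 →J3  (only one flow-in slot at J2)
b5 →J3  (C2: C, integral causality)
b3 →R1  (only one flow-in slot at J3)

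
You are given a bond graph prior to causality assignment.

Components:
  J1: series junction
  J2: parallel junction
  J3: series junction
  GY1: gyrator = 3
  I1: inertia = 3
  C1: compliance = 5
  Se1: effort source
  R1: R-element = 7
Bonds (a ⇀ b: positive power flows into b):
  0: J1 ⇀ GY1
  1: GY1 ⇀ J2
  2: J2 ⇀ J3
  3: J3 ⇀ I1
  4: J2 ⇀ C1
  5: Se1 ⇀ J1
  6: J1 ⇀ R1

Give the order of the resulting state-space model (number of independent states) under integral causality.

2  (C1, I1 all integral)

bond 5 |J1  (Se1 (Se) sets effort on bond)
bond 3 |I1  (I1 outputs flow p/I1)
bond 2 |J3  (1-jn J3 has f-setter on 3)
bond 4 |J2  (C1: C, integral causality)
bond 1 |GY1  (J2 effort already set via bond 4)
bond 0 |GY1  (through GY1, causality inverts; strokes same side of GY1)
bond 6 |J1  (1-jn J1 has f-setter on 0)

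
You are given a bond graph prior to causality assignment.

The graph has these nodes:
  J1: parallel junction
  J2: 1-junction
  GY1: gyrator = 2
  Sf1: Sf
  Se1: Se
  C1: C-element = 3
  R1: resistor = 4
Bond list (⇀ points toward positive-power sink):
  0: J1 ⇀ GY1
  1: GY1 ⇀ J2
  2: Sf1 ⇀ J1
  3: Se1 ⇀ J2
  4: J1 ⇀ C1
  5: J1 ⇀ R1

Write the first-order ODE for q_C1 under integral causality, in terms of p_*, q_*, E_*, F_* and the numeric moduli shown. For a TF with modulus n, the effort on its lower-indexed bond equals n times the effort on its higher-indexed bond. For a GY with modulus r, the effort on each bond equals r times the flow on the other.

b2 stroke→Sf1  (Sf1 (Sf) sets flow on bond)
b3 stroke→J2  (Se1 fixes effort; stroke away)
b1 stroke→GY1  (closing 1-jn rule on J2)
b0 stroke→GY1  (GY1 both-in/both-out from 1)
b4 stroke→J1  (C1: C, integral causality)
b5 stroke→R1  (J1 effort already set via bond 4)

dq_C1/dt = E_Se1/2 + F_Sf1 - q_C1/12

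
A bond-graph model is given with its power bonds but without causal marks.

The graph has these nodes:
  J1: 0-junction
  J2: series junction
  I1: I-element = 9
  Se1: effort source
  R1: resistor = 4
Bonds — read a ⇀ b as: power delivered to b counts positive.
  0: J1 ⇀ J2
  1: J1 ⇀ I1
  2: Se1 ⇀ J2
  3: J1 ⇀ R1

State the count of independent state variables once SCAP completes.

1  (I1 all integral)

b2 →J2  (source Se1 imposes e)
b0 →J1  (only one flow-in slot at J2)
b1 →I1  (0-jn J1 has e-setter on 0)
b3 →R1  (J1: bond 0 brought effort, rest push out)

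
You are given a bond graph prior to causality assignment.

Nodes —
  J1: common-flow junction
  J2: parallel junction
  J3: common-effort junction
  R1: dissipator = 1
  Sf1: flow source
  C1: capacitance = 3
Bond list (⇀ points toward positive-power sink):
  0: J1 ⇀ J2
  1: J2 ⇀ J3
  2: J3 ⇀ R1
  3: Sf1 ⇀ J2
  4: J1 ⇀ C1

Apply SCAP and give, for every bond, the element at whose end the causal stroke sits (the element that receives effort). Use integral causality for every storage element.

bond 0 →J2
bond 1 →J3
bond 2 →R1
bond 3 →Sf1
bond 4 →J1

bond 3 |Sf1  (Sf1 (Sf) sets flow on bond)
bond 4 |J1  (C1 outputs effort q/C1)
bond 0 |J2  (only one flow-in slot at J1)
bond 1 |J3  (common-e at J2 fixed by 0)
bond 2 |R1  (0-jn J3 has e-setter on 1)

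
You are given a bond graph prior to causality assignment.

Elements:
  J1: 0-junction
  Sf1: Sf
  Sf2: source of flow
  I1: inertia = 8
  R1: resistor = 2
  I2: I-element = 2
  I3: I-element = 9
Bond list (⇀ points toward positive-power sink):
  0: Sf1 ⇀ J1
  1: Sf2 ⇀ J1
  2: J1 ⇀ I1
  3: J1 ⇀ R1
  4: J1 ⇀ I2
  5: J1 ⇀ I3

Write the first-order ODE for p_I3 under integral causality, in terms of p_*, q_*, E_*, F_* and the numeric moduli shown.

β0 stroke at Sf1  (source Sf1 imposes f)
β1 stroke at Sf2  (source Sf2 imposes f)
β2 stroke at I1  (I1 outputs flow p/I1)
β4 stroke at I2  (I2 outputs flow p/I2)
β5 stroke at I3  (I3: I, integral causality)
β3 stroke at J1  (J1 needs exactly one e-in)

dp_I3/dt = 2*F_Sf1 + 2*F_Sf2 - p_I1/4 - p_I2 - 2*p_I3/9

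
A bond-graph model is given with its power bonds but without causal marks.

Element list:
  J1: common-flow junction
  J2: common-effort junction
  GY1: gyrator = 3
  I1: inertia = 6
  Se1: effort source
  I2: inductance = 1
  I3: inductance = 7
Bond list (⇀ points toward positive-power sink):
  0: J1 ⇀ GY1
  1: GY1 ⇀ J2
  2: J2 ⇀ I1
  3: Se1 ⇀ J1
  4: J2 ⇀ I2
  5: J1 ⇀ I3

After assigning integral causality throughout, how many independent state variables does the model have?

3  (I1, I2, I3 all integral)

bond 3 →J1  (Se1 fixes effort; stroke away)
bond 2 →I1  (I1: I, integral causality)
bond 4 →I2  (I2 integral (f out))
bond 1 →J2  (J2: last free bond brings effort in)
bond 0 →J1  (GY1: gyrator matches bond 1)
bond 5 →I3  (J1: last free bond brings flow in)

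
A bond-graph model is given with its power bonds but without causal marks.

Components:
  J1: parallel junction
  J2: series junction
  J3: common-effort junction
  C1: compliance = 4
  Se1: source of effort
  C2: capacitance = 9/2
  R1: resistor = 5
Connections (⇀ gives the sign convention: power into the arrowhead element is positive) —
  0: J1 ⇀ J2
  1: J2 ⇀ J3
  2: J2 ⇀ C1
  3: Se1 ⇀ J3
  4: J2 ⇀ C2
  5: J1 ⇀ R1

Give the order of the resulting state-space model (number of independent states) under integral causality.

#3 →J3  (Se1: effort source, stroke at far end)
#1 →J2  (0-jn J3 has e-setter on 3)
#2 →J2  (C1: C, integral causality)
#4 →J2  (C2 outputs effort q/C2)
#0 →J1  (closing 1-jn rule on J2)
#5 →R1  (common-e at J1 fixed by 0)

2  (C1, C2 all integral)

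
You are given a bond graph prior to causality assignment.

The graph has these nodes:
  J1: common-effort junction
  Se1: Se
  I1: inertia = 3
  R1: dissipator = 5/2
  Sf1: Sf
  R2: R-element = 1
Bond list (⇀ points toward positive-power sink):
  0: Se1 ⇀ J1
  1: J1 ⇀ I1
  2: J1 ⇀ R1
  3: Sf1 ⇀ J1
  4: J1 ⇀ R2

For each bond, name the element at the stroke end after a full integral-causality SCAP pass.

β0 stroke→J1
β1 stroke→I1
β2 stroke→R1
β3 stroke→Sf1
β4 stroke→R2

β0 →J1  (Se1 (Se) sets effort on bond)
β3 →Sf1  (source Sf1 imposes f)
β1 →I1  (J1 effort already set via bond 0)
β2 →R1  (common-e at J1 fixed by 0)
β4 →R2  (J1: bond 0 brought effort, rest push out)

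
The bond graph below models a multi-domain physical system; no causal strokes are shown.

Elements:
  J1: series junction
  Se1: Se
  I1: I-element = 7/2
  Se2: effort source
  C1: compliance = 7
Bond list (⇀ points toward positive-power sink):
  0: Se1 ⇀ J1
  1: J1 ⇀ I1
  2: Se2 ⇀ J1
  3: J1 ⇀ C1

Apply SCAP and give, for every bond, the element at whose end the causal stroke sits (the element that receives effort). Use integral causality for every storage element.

β0 stroke→J1
β1 stroke→I1
β2 stroke→J1
β3 stroke→J1

#0 |J1  (Se1 (Se) sets effort on bond)
#2 |J1  (Se2 (Se) sets effort on bond)
#1 |I1  (prefer integral on I1)
#3 |J1  (J1: bond 1 brought flow, rest push out)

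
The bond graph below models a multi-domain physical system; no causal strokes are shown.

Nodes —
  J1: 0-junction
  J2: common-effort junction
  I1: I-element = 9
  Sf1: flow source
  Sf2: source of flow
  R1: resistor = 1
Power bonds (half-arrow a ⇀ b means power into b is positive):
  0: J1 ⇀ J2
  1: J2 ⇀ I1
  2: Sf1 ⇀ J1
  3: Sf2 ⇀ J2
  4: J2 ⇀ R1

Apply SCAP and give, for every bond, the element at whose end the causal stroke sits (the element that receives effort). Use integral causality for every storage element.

#0 stroke→J1
#1 stroke→I1
#2 stroke→Sf1
#3 stroke→Sf2
#4 stroke→J2

#2 |Sf1  (Sf1 fixes flow; stroke at Sf1)
#3 |Sf2  (Sf2 fixes flow; stroke at Sf2)
#0 |J1  (only one effort-in slot at J1)
#1 |I1  (I1 integral (f out))
#4 |J2  (closing 0-jn rule on J2)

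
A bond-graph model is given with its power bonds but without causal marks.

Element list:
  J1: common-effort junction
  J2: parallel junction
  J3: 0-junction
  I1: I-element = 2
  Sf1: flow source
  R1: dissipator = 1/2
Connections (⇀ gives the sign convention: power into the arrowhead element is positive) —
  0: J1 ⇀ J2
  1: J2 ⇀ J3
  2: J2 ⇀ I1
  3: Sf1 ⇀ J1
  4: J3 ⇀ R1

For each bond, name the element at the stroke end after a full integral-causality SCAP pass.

#3 stroke at Sf1  (source Sf1 imposes f)
#0 stroke at J1  (J1: last free bond brings effort in)
#2 stroke at I1  (I1: I, integral causality)
#1 stroke at J2  (closing 0-jn rule on J2)
#4 stroke at J3  (only one effort-in slot at J3)

β0 →J1
β1 →J2
β2 →I1
β3 →Sf1
β4 →J3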